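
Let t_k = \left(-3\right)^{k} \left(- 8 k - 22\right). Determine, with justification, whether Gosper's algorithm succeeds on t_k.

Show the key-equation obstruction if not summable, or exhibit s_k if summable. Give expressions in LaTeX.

t_(k+1)/t_k = 3*(-4*k - 15)/(4*k + 11).
Take A(k)=-3, B(k)=1, C(k)=k + 11/4.
Set up (-3)·f(k+1) − (1)·f(k) − (k + 11/4) = 0.
Degrees (0,0,1) ⇒ d ≤ 1.
Coefficient equations give f(k) = -(k + 2)/4.
Then R = B(k−1)f/C = -(k + 2)/(4*k + 11), so s_k = R(k)·t_k = 2*(-3)**k*(k + 2).
Δs = (-3)**k*(-8*k - 22), as required.

Yes. s_k = 2 \left(-3\right)^{k} \left(k + 2\right).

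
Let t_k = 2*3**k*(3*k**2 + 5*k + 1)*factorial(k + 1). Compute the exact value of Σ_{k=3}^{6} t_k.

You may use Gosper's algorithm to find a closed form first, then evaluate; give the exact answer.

Σ = 1058155488

The ratio is 3*(3*k**3 + 17*k**2 + 31*k + 18)/(3*k**2 + 5*k + 1).
Normal form (A,B,C) = (3*k + 6, 1, k**2 + 5*k/3 + 1/3).
f must satisfy (3*k + 6)·f(k+1) − (1)·f(k) = k**2 + 5*k/3 + 1/3.
From deg A=1, deg B=0, deg C=2: d=1.
A polynomial solution: f(k) = (k - 1)/3.
Then R = B(k−1)f/C = (k - 1)/(3*k**2 + 5*k + 1), so s_k = R(k)·t_k = 2*3**k*(k - 1)*factorial(k + 1).
Δs = 2*3**k*(3*k**2 + 5*k + 1)*factorial(k + 1), as required.
Telescoping: Σ = s_(7) − s_(3) = 1058158080 − (2592) = 1058155488.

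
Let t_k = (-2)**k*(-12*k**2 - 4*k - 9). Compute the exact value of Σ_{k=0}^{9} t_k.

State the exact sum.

Compute t_(k+1)/t_k: get 2*(-12*k**2 - 28*k - 25)/(12*k**2 + 4*k + 9).
Gosper form: A/B · C(k+1)/C(k) with A=-2, B=1, C=k**2 + k/3 + 3/4.
Need (-2)·f(k+1) − (1)·f(k) = k**2 + k/3 + 3/4.
d = 2 from the (0,0,2) case.
Solving with deg f ≤ 2: f(k) = -(4*k**2 - 4*k + 3)/12.
So s_k = (B(k−1)f/C)·t_k = (-(4*k**2 - 4*k + 3)/(12*k**2 + 4*k + 9))·t_k = (-2)**k*(4*k**2 - 4*k + 3).
Δs = (-2)**k*(-12*k**2 - 4*k - 9), as required.
Evaluate s at k=10 and k=0: 371712 and 3; difference 371709.

Σ = 371709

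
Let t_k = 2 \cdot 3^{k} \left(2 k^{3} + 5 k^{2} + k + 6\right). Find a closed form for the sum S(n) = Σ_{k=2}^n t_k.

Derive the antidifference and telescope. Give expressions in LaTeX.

S(n) = 6 \cdot 3^{n} n^{3} + 6 \cdot 3^{n} n^{2} + 6 \cdot 3^{n} n + 15 \cdot 3^{n} - 99

Ratio r(k) = 3*(2*k**3 + 11*k**2 + 17*k + 14)/(2*k**3 + 5*k**2 + k + 6).
Factor: A=3; B=1; C=k**3 + 5*k**2/2 + k/2 + 3.
Need (3)·f(k+1) − (1)·f(k) = k**3 + 5*k**2/2 + k/2 + 3.
From deg A=0, deg B=0, deg C=3: d=3.
A polynomial solution: f(k) = (2*k**3 - 4*k**2 + 4*k + 3)/4.
So s_k = (B(k−1)f/C)·t_k = ((2*k**3 - 4*k**2 + 4*k + 3)/(2*(2*k**3 + 5*k**2 + k + 6)))·t_k = 3**k*(2*k**3 - 4*k**2 + 4*k + 3).
Verify: 2*3**k*(2*k**3 + 5*k**2 + k + 6) matches t_k.
Σ_(k=2)^n t_k = s_(n+1) − s_(2) = (3**(n + 1)*(2*n**3 + 2*n**2 + 2*n + 5)) − (99), i.e. 6*3**n*n**3 + 6*3**n*n**2 + 6*3**n*n + 15*3**n - 99.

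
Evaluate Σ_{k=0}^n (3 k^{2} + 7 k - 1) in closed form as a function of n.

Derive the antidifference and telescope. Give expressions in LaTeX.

r(k) = (3*k**2 + 13*k + 9)/(3*k**2 + 7*k - 1) after simplifying.
A = 1, B = 1, C = k**2 + 7*k/3 - 1/3.
Need (1)·f(k+1) − (1)·f(k) = k**2 + 7*k/3 - 1/3.
d = 3 from the (0,0,2) case.
Solving with deg f ≤ 3: f(k) = k*(k**2 + 2*k - 4)/3.
Get s_k = R·t_k = k*(k**2 + 2*k - 4) with R(k) = B(k−1)f(k)/C(k) = k*(k**2 + 2*k - 4)/(3*k**2 + 7*k - 1).
Δs = 3*k**2 + 7*k - 1, as required.
s_(n+1) = n**3 + 5*n**2 + 3*n - 1 and s_(0) = 0, so S(n) = n**3 + 5*n**2 + 3*n - 1.

S(n) = n^{3} + 5 n^{2} + 3 n - 1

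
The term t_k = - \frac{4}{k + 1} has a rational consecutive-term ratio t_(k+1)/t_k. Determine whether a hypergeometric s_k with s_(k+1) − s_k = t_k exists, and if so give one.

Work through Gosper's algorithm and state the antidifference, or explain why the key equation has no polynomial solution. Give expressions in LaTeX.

none (Gosper's algorithm certifies no s_k)

The ratio is (k + 1)/(k + 2).
So A=k + 1 and B=k + 2, with C=1.
Set up (k + 1)·f(k+1) − (k + 1)·f(k) − (1) = 0.
From deg A=1, deg B=1, deg C=0: d=0.
Generic f = c0 gives residual -1; -1 = 0 cannot hold, so t_k is not Gosper-summable.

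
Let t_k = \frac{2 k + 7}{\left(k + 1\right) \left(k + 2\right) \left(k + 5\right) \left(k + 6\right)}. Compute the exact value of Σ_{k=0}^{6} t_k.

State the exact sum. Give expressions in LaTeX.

Σ = 91/480

Ratio r(k) = (k + 1)*(k + 5)*(2*k + 9)/((k + 3)*(k + 7)*(2*k + 7)).
Take A(k)=k + 1, B(k)=k + 7, C(k)=k**3 + 21*k**2/2 + 73*k/2 + 42.
Need (k + 1)·f(k+1) − (k + 6)·f(k) = k**3 + 21*k**2/2 + 73*k/2 + 42.
deg f ≤ 5 (via 1,1,3).
Coefficient equations give f(k) = k*(k + 2)*(k + 3)*(k + 4)*(k + 6)/10.
Get s_k = R·t_k = k*(k + 6)/(5*(k**2 + 6*k + 5)) with R(k) = B(k−1)f(k)/C(k) = k*(k + 2)*(k + 6)**2/(5*(2*k + 7)).
Δs = (2*k + 7)/(k**4 + 14*k**3 + 65*k**2 + 112*k + 60), as required.
Σ_(k=0)^(6) t_k = s_(7) − s_(0) = 91/480 − (0) = 91/480.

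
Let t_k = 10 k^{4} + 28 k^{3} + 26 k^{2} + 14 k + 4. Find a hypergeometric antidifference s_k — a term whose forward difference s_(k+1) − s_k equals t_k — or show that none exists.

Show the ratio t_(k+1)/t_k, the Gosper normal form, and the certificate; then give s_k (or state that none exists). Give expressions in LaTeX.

s_k = k \left(2 k^{4} + 2 k^{3} - 2 k^{2} + k + 1\right)

Compute t_(k+1)/t_k: get (5*k**4 + 34*k**3 + 85*k**2 + 95*k + 41)/(5*k**4 + 14*k**3 + 13*k**2 + 7*k + 2).
So A=1 and B=1, with C=k**4 + 14*k**3/5 + 13*k**2/5 + 7*k/5 + 2/5.
Key eq: (1)·f(k+1) = (1)·f(k) + (k**4 + 14*k**3/5 + 13*k**2/5 + 7*k/5 + 2/5).
Degrees (0,0,4) ⇒ d ≤ 5.
Solve for f: f(k) = k*(2*k**4 + 2*k**3 - 2*k**2 + k + 1)/10 (degree 5 ≤ 5).
Certificate R = B(k−1)f/C = k*(2*k**4 + 2*k**3 - 2*k**2 + k + 1)/(2*(5*k**4 + 14*k**3 + 13*k**2 + 7*k + 2)) gives s_k = k*(2*k**4 + 2*k**3 - 2*k**2 + k + 1).
Verify: 10*k**4 + 28*k**3 + 26*k**2 + 14*k + 4 matches t_k.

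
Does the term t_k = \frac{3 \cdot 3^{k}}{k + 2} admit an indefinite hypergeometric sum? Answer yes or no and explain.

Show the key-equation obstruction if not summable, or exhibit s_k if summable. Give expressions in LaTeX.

t_(k+1)/t_k = 3*(k + 2)/(k + 3).
Gosper form: A/B · C(k+1)/C(k) with A=3*k + 6, B=k + 3, C=1.
Key eq: (3*k + 6)·f(k+1) = (k + 2)·f(k) + (1).
From deg A=1, deg B=1, deg C=0: d=-1.
Negative degree bound (-1): no f exists, t_k not Gosper-summable.

No; the degree bound rules out any f.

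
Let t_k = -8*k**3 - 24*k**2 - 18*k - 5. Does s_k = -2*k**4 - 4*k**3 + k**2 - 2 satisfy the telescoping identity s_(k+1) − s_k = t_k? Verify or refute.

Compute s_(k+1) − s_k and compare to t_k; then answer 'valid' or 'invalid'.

s_(k+1) = -2*(k + 1)**4 - 4*(k + 1)**3 + (k + 1)**2 - 2
s_(k+1) − s_k = -8*k**3 - 24*k**2 - 18*k - 5
(s_(k+1) − s_k) − t_k = 0

Valid: the claim telescopes to t_k.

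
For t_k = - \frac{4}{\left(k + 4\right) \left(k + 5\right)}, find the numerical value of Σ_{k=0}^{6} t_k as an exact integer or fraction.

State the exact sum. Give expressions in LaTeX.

r(k) = (k + 4)/(k + 6) after simplifying.
So A=k + 4 and B=k + 6, with C=1.
f must satisfy (k + 4)·f(k+1) − (k + 5)·f(k) = 1.
Bound: deg f ≤ 1.
Match coefficients ⇒ f(k) = k/4.
R(k) = B(k−1)·f(k)/C(k) = k*(k + 5)/4; s_k = R·t_k = -k/(k + 4).
Verify: -4/(k**2 + 9*k + 20) matches t_k.
Telescoping: Σ = s_(7) − s_(0) = -7/11 − (0) = -7/11.

Σ = -7/11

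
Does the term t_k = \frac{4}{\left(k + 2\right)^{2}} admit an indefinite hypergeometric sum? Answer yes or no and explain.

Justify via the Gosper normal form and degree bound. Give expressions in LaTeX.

No — key equation has no polynomial f.

Compute t_(k+1)/t_k: get (k + 2)**2/(k + 3)**2.
So A=k**2 + 4*k + 4 and B=k**2 + 6*k + 9, with C=1.
Solve (k**2 + 4*k + 4)·f(k+1) − (k**2 + 4*k + 4)·f(k) = 1.
d = 0 from the (2,2,0) case.
Generic f = c0 gives residual -1; -1 = 0 cannot hold, so t_k is not Gosper-summable.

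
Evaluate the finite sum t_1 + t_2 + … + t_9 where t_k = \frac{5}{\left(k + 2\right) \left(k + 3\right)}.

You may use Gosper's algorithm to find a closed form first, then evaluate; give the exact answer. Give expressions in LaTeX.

Compute t_(k+1)/t_k: get (k + 2)/(k + 4).
Normal form (A,B,C) = (k + 2, k + 4, 1).
Key eq: (k + 2)·f(k+1) = (k + 3)·f(k) + (1).
From deg A=1, deg B=1, deg C=0: d=1.
Solve for f: f(k) = k/2 (degree 1 ≤ 1).
R(k) = B(k−1)·f(k)/C(k) = k*(k + 3)/2; s_k = R·t_k = 5*k/(2*(k + 2)).
s_(k+1) − s_k = 5/(k**2 + 5*k + 6) = t_k.
Telescoping: Σ = s_(10) − s_(1) = 25/12 − (5/6) = 5/4.

Σ = 5/4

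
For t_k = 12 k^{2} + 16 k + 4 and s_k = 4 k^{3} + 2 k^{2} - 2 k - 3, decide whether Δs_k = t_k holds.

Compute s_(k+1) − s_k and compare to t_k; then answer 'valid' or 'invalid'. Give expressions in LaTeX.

valid (s_(k+1) − s_k reduces to t_k)

s_(k+1) = 4*k**3 + 14*k**2 + 14*k + 1
s_(k+1) − s_k = 12*k**2 + 16*k + 4
(s_(k+1) − s_k) − t_k = 0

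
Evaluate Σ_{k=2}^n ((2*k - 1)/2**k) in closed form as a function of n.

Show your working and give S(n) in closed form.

S(n) = 2**(-n - 1)*(5*2**n - 4*n - 6)

t_(k+1)/t_k = (2*k + 1)/(2*(2*k - 1)).
Gosper form: A/B · C(k+1)/C(k) with A=1/2, B=1, C=k - 1/2.
Solve (1/2)·f(k+1) − (1)·f(k) = k - 1/2.
Degrees (0,0,1) ⇒ d ≤ 1.
A polynomial solution: f(k) = -2*k - 1.
So s_k = (B(k−1)f/C)·t_k = (-2*(2*k + 1)/(2*k - 1))·t_k = 2*(-2*k - 1)/2**k.
Δs = (2*k - 1)/2**k, as required.
Telescope: S(n) = s_(n+1) − s_(2) = (-2*n - 3)/2**n − (-5/2) = 2**(-n - 1)*(5*2**n - 4*n - 6).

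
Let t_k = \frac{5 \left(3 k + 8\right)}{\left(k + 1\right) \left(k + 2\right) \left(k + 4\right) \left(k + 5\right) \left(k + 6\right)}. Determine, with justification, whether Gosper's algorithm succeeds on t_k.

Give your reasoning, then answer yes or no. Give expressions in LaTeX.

Yes. s_k = \frac{k \left(k^{2} + 10 k + 29\right)}{4 \left(k^{3} + 10 k^{2} + 29 k + 20\right)}.

t_(k+1)/t_k = (k + 1)*(k + 4)*(3*k + 11)/((k + 3)*(k + 7)*(3*k + 8)).
Factor: A=k + 1; B=k + 7; C=k**2 + 17*k/3 + 8.
Key eq: (k + 1)·f(k+1) = (k + 6)·f(k) + (k**2 + 17*k/3 + 8).
Degrees (1,1,2) ⇒ d ≤ 5.
A polynomial solution: f(k) = k*(k + 2)*(k + 3)*(k**2 + 10*k + 29)/60.
So s_k = (B(k−1)f/C)·t_k = (k*(k + 2)*(k + 6)*(k**2 + 10*k + 29)/(20*(3*k + 8)))·t_k = k*(k**2 + 10*k + 29)/(4*(k**3 + 10*k**2 + 29*k + 20)).
Check: Δs_k = 5*(3*k + 8)/(k**5 + 18*k**4 + 121*k**3 + 372*k**2 + 508*k + 240). ✓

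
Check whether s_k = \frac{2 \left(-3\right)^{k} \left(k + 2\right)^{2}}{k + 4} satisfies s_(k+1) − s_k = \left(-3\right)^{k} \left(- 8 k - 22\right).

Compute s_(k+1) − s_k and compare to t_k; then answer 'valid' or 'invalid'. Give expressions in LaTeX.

Invalid: residual \frac{\left(-3\right)^{k} \left(16 k^{2} + 112 k + 184\right)}{k^{2} + 9 k + 20} ≠ 0.

s_(k+1) = 2*(-3)**(k + 1)*(k + 3)**2/(k + 5)
s_(k+1) − s_k = (-3)**k*(-8*k**3 - 78*k**2 - 246*k - 256)/(k**2 + 9*k + 20)
(s_(k+1) − s_k) − t_k = (-3)**k*(16*k**2 + 112*k + 184)/(k**2 + 9*k + 20)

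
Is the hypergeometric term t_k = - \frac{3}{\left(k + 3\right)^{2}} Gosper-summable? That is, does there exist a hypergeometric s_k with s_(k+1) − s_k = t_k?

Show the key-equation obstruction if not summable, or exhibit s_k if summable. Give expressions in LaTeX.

No — the linear system for f has no solution.

t_(k+1)/t_k = (k + 3)**2/(k + 4)**2.
Normal form (A,B,C) = (k**2 + 6*k + 9, k**2 + 8*k + 16, 1).
Key eq: (k**2 + 6*k + 9)·f(k+1) = (k**2 + 6*k + 9)·f(k) + (1).
From deg A=2, deg B=2, deg C=0: d=0.
Generic f = c0 gives residual -1; -1 = 0 cannot hold, so t_k is not Gosper-summable.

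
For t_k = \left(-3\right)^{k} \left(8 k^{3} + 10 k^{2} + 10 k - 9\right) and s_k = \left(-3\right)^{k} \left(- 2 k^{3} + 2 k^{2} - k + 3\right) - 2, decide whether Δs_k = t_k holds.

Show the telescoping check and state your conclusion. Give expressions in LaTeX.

s_(k+1) = (-3)**(k + 1)*(-k - 2*(k + 1)**3 + 2*(k + 1)**2 + 2) - 2
s_(k+1) − s_k = (-3)**k*(8*k**3 + 10*k**2 + 10*k - 9)
(s_(k+1) − s_k) − t_k = 0

Valid: the claim telescopes to t_k.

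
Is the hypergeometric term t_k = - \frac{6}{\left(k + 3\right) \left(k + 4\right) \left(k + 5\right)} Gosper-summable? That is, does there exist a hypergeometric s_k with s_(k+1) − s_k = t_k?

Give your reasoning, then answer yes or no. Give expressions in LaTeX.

Step 1: r(k) = (k + 3)/(k + 6).
Take A(k)=k + 3, B(k)=k + 6, C(k)=1.
Solve (k + 3)·f(k+1) − (k + 5)·f(k) = 1.
From deg A=1, deg B=1, deg C=0: d=2.
Solving with deg f ≤ 2: f(k) = k*(k + 7)/24.
Get s_k = R·t_k = k*(-k - 7)/(4*(k + 3)*(k + 4)) with R(k) = B(k−1)f(k)/C(k) = k*(k + 5)*(k + 7)/24.
Verify: -6/(k**3 + 12*k**2 + 47*k + 60) matches t_k.

Yes. s_k = \frac{k \left(- k - 7\right)}{4 \left(k + 3\right) \left(k + 4\right)}.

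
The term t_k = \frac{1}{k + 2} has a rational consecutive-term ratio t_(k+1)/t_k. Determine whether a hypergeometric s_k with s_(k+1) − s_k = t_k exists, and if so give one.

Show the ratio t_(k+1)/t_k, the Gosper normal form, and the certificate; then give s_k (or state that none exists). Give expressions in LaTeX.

none — t_k is not Gosper-summable

r(k) = (k + 2)/(k + 3) after simplifying.
A = k + 2, B = k + 3, C = 1.
Set up (k + 2)·f(k+1) − (k + 2)·f(k) − (1) = 0.
deg f ≤ 0 (via 1,1,0).
Generic f = c0 gives residual -1; -1 = 0 cannot hold, so t_k is not Gosper-summable.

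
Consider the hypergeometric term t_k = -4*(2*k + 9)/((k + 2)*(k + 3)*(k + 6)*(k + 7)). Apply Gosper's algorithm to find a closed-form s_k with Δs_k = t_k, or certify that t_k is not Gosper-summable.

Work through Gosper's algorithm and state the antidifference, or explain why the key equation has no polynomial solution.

Compute t_(k+1)/t_k: get (k + 2)*(k + 6)*(2*k + 11)/((k + 4)*(k + 8)*(2*k + 9)).
Factor: A=k + 2; B=k + 8; C=k**3 + 27*k**2/2 + 121*k/2 + 90.
Set up (k + 2)·f(k+1) − (k + 7)·f(k) − (k**3 + 27*k**2/2 + 121*k/2 + 90) = 0.
Degrees (1,1,3) ⇒ d ≤ 5.
Match coefficients ⇒ f(k) = k*(k + 3)*(k + 4)*(k + 5)*(k + 8)/24.
So s_k = (B(k−1)f/C)·t_k = (k*(k + 3)*(k + 7)*(k + 8)/(12*(2*k + 9)))·t_k = k*(-k - 8)/(3*(k**2 + 8*k + 12)).
Δs = 4*(-2*k - 9)/(k**4 + 18*k**3 + 113*k**2 + 288*k + 252), as required.

s_k = k*(-k - 8)/(3*(k**2 + 8*k + 12))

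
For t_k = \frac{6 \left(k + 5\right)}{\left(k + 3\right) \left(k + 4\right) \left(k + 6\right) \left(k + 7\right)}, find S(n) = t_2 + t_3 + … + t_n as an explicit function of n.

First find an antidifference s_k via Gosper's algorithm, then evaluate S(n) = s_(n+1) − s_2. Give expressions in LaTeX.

t_(k+1)/t_k = (k + 3)*(k + 6)**2/((k + 5)**2*(k + 8)).
So A=k + 3 and B=k + 8, with C=k**2 + 10*k + 25.
Need (k + 3)·f(k+1) − (k + 7)·f(k) = k**2 + 10*k + 25.
From deg A=1, deg B=1, deg C=2: d=4.
Match coefficients ⇒ f(k) = k*(k + 4)*(k + 5)*(k + 9)/36.
Get s_k = R·t_k = k*(k + 9)/(6*(k**2 + 9*k + 18)) with R(k) = B(k−1)f(k)/C(k) = k*(k + 4)*(k + 7)*(k + 9)/(36*(k + 5)).
Verify: 6*(k + 5)/(k**4 + 20*k**3 + 145*k**2 + 450*k + 504) matches t_k.
Evaluate: s_(n+1) = (n**2 + 11*n + 10)/(6*(n**2 + 11*n + 28)); subtract s_(2) = 11/120 ⇒ S(n) = 3*(n**2 + 11*n - 12)/(40*(n**2 + 11*n + 28)).

S(n) = \frac{3 \left(n^{2} + 11 n - 12\right)}{40 \left(n^{2} + 11 n + 28\right)}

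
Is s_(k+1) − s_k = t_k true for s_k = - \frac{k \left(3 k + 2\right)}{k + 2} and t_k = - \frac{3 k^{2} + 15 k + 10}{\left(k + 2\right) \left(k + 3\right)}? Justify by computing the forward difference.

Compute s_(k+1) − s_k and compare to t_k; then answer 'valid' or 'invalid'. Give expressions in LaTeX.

s_(k+1) = -(k + 1)*(3*k + 5)/(k + 3)
s_(k+1) − s_k = (-3*k**2 - 15*k - 10)/(k**2 + 5*k + 6)
(s_(k+1) − s_k) − t_k = 0

valid (s_(k+1) − s_k reduces to t_k)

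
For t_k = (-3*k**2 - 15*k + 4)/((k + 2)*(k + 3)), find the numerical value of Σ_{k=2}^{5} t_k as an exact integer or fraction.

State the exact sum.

Σ = -37/4

The ratio is (k + 2)*(15*k + 3*(k + 1)**2 + 11)/((k + 4)*(3*k**2 + 15*k - 4)).
A = k + 2, B = k + 4, C = k**2 + 5*k - 4/3.
f must satisfy (k + 2)·f(k+1) − (k + 3)·f(k) = k**2 + 5*k - 4/3.
From deg A=1, deg B=1, deg C=2: d=2.
Match coefficients ⇒ f(k) = k*(3*k - 5)/3.
So s_k = (B(k−1)f/C)·t_k = (k*(k + 3)*(3*k - 5)/(3*k**2 + 15*k - 4))·t_k = k*(5 - 3*k)/(k + 2).
Verify: (-3*k**2 - 15*k + 4)/(k**2 + 5*k + 6) matches t_k.
Sum = s_(6) − s_(2); s_(6) = -39/4, s_(2) = -1/2 ⇒ -37/4.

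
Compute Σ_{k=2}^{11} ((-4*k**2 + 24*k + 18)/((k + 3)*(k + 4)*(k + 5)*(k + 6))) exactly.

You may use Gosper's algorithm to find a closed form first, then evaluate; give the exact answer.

Σ = 37/714

Compute t_(k+1)/t_k: get (k + 3)*(12*k - 2*(k + 1)**2 + 21)/((k + 7)*(-2*k**2 + 12*k + 9)).
Normal form (A,B,C) = (k + 3, k + 7, k**2 - 6*k - 9/2).
f must satisfy (k + 3)·f(k+1) − (k + 6)·f(k) = k**2 - 6*k - 9/2.
Degrees (1,1,2) ⇒ d ≤ 3.
Solving with deg f ≤ 3: f(k) = -k*(2*k + 1)/2.
So s_k = (B(k−1)f/C)·t_k = (-k*(k + 6)*(2*k + 1)/(2*k**2 - 12*k - 9))·t_k = 2*k*(2*k + 1)/((k + 3)*(k + 4)*(k + 5)).
s_(k+1) − s_k = 2*(-2*k**2 + 12*k + 9)/(k**4 + 18*k**3 + 119*k**2 + 342*k + 360) = t_k.
Telescoping: Σ = s_(12) − s_(2) = 5/34 − (2/21) = 37/714.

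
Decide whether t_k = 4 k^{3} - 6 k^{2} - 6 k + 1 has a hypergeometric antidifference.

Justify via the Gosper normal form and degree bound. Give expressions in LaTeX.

t_(k+1)/t_k = (4*k**3 + 6*k**2 - 6*k - 7)/(4*k**3 - 6*k**2 - 6*k + 1).
Normal form (A,B,C) = (1, 1, k**3 - 3*k**2/2 - 3*k/2 + 1/4).
Solve (1)·f(k+1) − (1)·f(k) = k**3 - 3*k**2/2 - 3*k/2 + 1/4.
deg f ≤ 4 (via 0,0,3).
Solve for f: f(k) = k*(k**3 - 4*k**2 + k + 3)/4 (degree 4 ≤ 4).
R(k) = B(k−1)·f(k)/C(k) = k*(k**3 - 4*k**2 + k + 3)/(4*k**3 - 6*k**2 - 6*k + 1); s_k = R·t_k = k*(k**3 - 4*k**2 + k + 3).
Verify: 4*k**3 - 6*k**2 - 6*k + 1 matches t_k.

Yes. s_k = k \left(k^{3} - 4 k^{2} + k + 3\right).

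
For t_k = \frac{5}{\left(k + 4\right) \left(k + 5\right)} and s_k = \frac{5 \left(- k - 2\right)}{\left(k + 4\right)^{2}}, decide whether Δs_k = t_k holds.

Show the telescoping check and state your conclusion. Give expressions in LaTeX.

s_(k+1) = 5*(-k - 3)/(k + 5)**2
s_(k+1) − s_k = 5*(k**2 + 5*k + 2)/(k**4 + 18*k**3 + 121*k**2 + 360*k + 400)
(s_(k+1) − s_k) − t_k = 10*(-2*k - 9)/(k**4 + 18*k**3 + 121*k**2 + 360*k + 400)

Invalid: residual \frac{10 \left(- 2 k - 9\right)}{k^{4} + 18 k^{3} + 121 k^{2} + 360 k + 400} ≠ 0.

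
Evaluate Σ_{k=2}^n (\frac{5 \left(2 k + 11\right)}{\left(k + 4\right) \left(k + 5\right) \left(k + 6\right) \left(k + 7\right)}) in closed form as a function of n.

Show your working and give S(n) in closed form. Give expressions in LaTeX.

S(n) = \frac{5 \left(n^{2} + 12 n - 13\right)}{48 \left(n^{2} + 12 n + 35\right)}

t_(k+1)/t_k = (k + 4)*(2*k + 13)/((k + 8)*(2*k + 11)).
Gosper form: A/B · C(k+1)/C(k) with A=k + 4, B=k + 8, C=k + 11/2.
Set up (k + 4)·f(k+1) − (k + 7)·f(k) − (k + 11/2) = 0.
From deg A=1, deg B=1, deg C=1: d=3.
Match coefficients ⇒ f(k) = k*(k + 5)*(k + 10)/48.
So s_k = (B(k−1)f/C)·t_k = (k*(k + 5)*(k + 7)*(k + 10)/(24*(2*k + 11)))·t_k = 5*k*(k + 10)/(24*(k**2 + 10*k + 24)).
Verify: 5*(2*k + 11)/(k**4 + 22*k**3 + 179*k**2 + 638*k + 840) matches t_k.
Σ_(k=2)^n t_k = s_(n+1) − s_(2) = (5*(n**2 + 12*n + 11)/(24*(n**2 + 12*n + 35))) − (5/48), i.e. 5*(n**2 + 12*n - 13)/(48*(n**2 + 12*n + 35)).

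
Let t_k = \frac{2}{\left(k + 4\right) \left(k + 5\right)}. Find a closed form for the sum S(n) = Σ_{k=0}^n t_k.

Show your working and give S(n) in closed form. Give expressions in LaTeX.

S(n) = \frac{n + 1}{2 \left(n + 5\right)}

r(k) = (k + 4)/(k + 6) after simplifying.
So A=k + 4 and B=k + 6, with C=1.
Need (k + 4)·f(k+1) − (k + 5)·f(k) = 1.
d = 1 from the (1,1,0) case.
Solve for f: f(k) = k/4 (degree 1 ≤ 1).
Get s_k = R·t_k = k/(2*(k + 4)) with R(k) = B(k−1)f(k)/C(k) = k*(k + 5)/4.
Check: Δs_k = 2/(k**2 + 9*k + 20). ✓
Telescope: S(n) = s_(n+1) − s_(0) = (n + 1)/(2*(n + 5)) − (0) = (n + 1)/(2*(n + 5)).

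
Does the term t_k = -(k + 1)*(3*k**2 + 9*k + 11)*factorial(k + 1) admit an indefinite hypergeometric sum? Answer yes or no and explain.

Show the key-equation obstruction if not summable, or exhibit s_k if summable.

r(k) = (k + 2)**2*(9*k + 3*(k + 1)**2 + 20)/((k + 1)*(3*k**2 + 9*k + 11)) after simplifying.
Take A(k)=k + 2, B(k)=1, C(k)=k**3 + 4*k**2 + 20*k/3 + 11/3.
Key eq: (k + 2)·f(k+1) = (1)·f(k) + (k**3 + 4*k**2 + 20*k/3 + 11/3).
Bound: deg f ≤ 2.
Coefficient equations give f(k) = (3*k**2 + 3*k - 1)/3.
Certificate R = B(k−1)f/C = (3*k**2 + 3*k - 1)/((k + 1)*(3*k**2 + 9*k + 11)) gives s_k = -(3*k**2 + 3*k - 1)*factorial(k + 1).
Δs = -(k + 1)*(3*k**2 + 9*k + 11)*factorial(k + 1), as required.

Yes. s_k = -(3*k**2 + 3*k - 1)*factorial(k + 1).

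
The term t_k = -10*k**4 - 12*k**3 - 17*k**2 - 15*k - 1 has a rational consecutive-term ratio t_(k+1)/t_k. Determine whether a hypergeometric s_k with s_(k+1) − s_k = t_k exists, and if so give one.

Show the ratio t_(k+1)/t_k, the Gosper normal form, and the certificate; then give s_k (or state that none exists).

Compute t_(k+1)/t_k: get (10*k**4 + 52*k**3 + 113*k**2 + 125*k + 55)/(10*k**4 + 12*k**3 + 17*k**2 + 15*k + 1).
Normal form (A,B,C) = (1, 1, k**4 + 6*k**3/5 + 17*k**2/10 + 3*k/2 + 1/10).
Set up (1)·f(k+1) − (1)·f(k) − (k**4 + 6*k**3/5 + 17*k**2/10 + 3*k/2 + 1/10) = 0.
d = 5 from the (0,0,4) case.
Solve for f: f(k) = k*(2*k**4 - 2*k**3 + 3*k**2 + 2*k - 4)/10 (degree 5 ≤ 5).
Certificate R = B(k−1)f/C = k*(2*k**4 - 2*k**3 + 3*k**2 + 2*k - 4)/(10*k**4 + 12*k**3 + 17*k**2 + 15*k + 1) gives s_k = k*(-2*k**4 + 2*k**3 - 3*k**2 - 2*k + 4).
Verify: -10*k**4 - 12*k**3 - 17*k**2 - 15*k - 1 matches t_k.

s_k = k*(-2*k**4 + 2*k**3 - 3*k**2 - 2*k + 4)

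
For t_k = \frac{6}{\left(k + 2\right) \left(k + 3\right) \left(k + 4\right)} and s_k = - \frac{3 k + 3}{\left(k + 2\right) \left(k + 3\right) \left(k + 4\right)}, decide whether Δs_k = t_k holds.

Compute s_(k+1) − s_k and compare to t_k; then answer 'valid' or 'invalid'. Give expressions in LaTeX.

Invalid: residual - \frac{27}{k^{4} + 14 k^{3} + 71 k^{2} + 154 k + 120} ≠ 0.

s_(k+1) = 3*(-k - 2)/((k + 3)*(k + 4)*(k + 5))
s_(k+1) − s_k = 3*(2*k + 1)/(k**4 + 14*k**3 + 71*k**2 + 154*k + 120)
(s_(k+1) − s_k) − t_k = -27/(k**4 + 14*k**3 + 71*k**2 + 154*k + 120)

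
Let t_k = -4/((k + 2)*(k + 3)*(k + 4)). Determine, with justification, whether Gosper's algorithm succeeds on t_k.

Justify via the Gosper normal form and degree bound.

Yes. s_k = k*(-k - 5)/(3*(k + 2)*(k + 3)).

Step 1: r(k) = (k + 2)/(k + 5).
Factor: A=k + 2; B=k + 5; C=1.
Need (k + 2)·f(k+1) − (k + 4)·f(k) = 1.
deg f ≤ 2 (via 1,1,0).
Coefficient equations give f(k) = k*(k + 5)/12.
Then R = B(k−1)f/C = k*(k + 4)*(k + 5)/12, so s_k = R(k)·t_k = k*(-k - 5)/(3*(k + 2)*(k + 3)).
Verify: -4/(k**3 + 9*k**2 + 26*k + 24) matches t_k.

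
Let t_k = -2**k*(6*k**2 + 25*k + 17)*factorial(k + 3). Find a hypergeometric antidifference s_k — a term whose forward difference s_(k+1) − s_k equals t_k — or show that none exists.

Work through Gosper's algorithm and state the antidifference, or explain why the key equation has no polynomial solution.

r(k) = 2*(6*k**3 + 61*k**2 + 196*k + 192)/(6*k**2 + 25*k + 17) after simplifying.
A = 2*k + 8, B = 1, C = k**2 + 25*k/6 + 17/6.
f must satisfy (2*k + 8)·f(k+1) − (1)·f(k) = k**2 + 25*k/6 + 17/6.
Degrees (1,0,2) ⇒ d ≤ 1.
Solve for f: f(k) = (3*k - 1)/6 (degree 1 ≤ 1).
Then R = B(k−1)f/C = (3*k - 1)/(6*k**2 + 25*k + 17), so s_k = R(k)·t_k = -2**k*(3*k - 1)*factorial(k + 3).
s_(k+1) − s_k = -2**k*(6*k**2 + 25*k + 17)*factorial(k + 3) = t_k.

s_k = -2**k*(3*k - 1)*factorial(k + 3)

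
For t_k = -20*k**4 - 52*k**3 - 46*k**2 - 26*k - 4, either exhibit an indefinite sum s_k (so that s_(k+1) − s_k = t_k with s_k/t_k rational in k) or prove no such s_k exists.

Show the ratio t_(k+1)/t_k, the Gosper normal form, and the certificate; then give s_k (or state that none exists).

t_(k+1)/t_k = (10*k**4 + 66*k**3 + 161*k**2 + 177*k + 74)/(10*k**4 + 26*k**3 + 23*k**2 + 13*k + 2).
Take A(k)=1, B(k)=1, C(k)=k**4 + 13*k**3/5 + 23*k**2/10 + 13*k/10 + 1/5.
f must satisfy (1)·f(k+1) − (1)·f(k) = k**4 + 13*k**3/5 + 23*k**2/10 + 13*k/10 + 1/5.
Bound: deg f ≤ 5.
Match coefficients ⇒ f(k) = k*(4*k**4 + 3*k**3 - 4*k**2 + 3*k - 2)/20.
Get s_k = R·t_k = k*(-4*k**4 - 3*k**3 + 4*k**2 - 3*k + 2) with R(k) = B(k−1)f(k)/C(k) = k*(4*k**4 + 3*k**3 - 4*k**2 + 3*k - 2)/(2*(10*k**4 + 26*k**3 + 23*k**2 + 13*k + 2)).
Verify: -20*k**4 - 52*k**3 - 46*k**2 - 26*k - 4 matches t_k.

s_k = k*(-4*k**4 - 3*k**3 + 4*k**2 - 3*k + 2)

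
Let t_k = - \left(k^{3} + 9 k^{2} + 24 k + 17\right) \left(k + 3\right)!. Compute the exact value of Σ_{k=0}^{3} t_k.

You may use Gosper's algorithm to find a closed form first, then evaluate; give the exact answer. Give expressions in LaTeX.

Step 1: r(k) = (k**4 + 16*k**3 + 93*k**2 + 231*k + 204)/(k**3 + 9*k**2 + 24*k + 17).
Factor: A=k + 4; B=1; C=k**3 + 9*k**2 + 24*k + 17.
Set up (k + 4)·f(k+1) − (1)·f(k) − (k**3 + 9*k**2 + 24*k + 17) = 0.
From deg A=1, deg B=0, deg C=3: d=2.
Solve for f: f(k) = k**2 + 4*k - 1 (degree 2 ≤ 2).
Certificate R = B(k−1)f/C = (k**2 + 4*k - 1)/(k**3 + 9*k**2 + 24*k + 17) gives s_k = -(k**2 + 4*k - 1)*factorial(k + 3).
Verify: -(k**3 + 9*k**2 + 24*k + 17)*factorial(k + 3) matches t_k.
Telescoping: Σ = s_(4) − s_(0) = -156240 − (6) = -156246.

Σ = -156246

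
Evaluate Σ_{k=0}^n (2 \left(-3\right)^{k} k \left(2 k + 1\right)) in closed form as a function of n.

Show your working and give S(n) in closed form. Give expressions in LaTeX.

Compute t_(k+1)/t_k: get -3*(k + 1)*(2*k + 3)/(k*(2*k + 1)).
Factor: A=-3; B=1; C=k**2 + k/2.
Set up (-3)·f(k+1) − (1)·f(k) − (k**2 + k/2) = 0.
d = 2 from the (0,0,2) case.
A polynomial solution: f(k) = -k*(k - 1)/4.
Get s_k = R·t_k = (-3)**k*k*(1 - k) with R(k) = B(k−1)f(k)/C(k) = -(k - 1)/(2*(2*k + 1)).
Check: Δs_k = 2*(-3)**k*k*(2*k + 1). ✓
Telescope: S(n) = s_(n+1) − s_(0) = 3*(-3)**n*n*(n + 1) − (0) = 3*(-3)**n*n*(n + 1).

S(n) = 3 \left(-3\right)^{n} n \left(n + 1\right)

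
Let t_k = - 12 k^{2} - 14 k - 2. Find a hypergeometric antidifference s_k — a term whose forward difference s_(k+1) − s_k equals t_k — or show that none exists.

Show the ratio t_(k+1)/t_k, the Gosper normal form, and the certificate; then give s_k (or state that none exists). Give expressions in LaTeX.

t_(k+1)/t_k = (6*k**2 + 19*k + 14)/(6*k**2 + 7*k + 1).
Take A(k)=1, B(k)=1, C(k)=k**2 + 7*k/6 + 1/6.
Key eq: (1)·f(k+1) = (1)·f(k) + (k**2 + 7*k/6 + 1/6).
deg f ≤ 3 (via 0,0,2).
A polynomial solution: f(k) = k*(k + 1)*(4*k - 3)/12.
Then R = B(k−1)f/C = k*(4*k - 3)/(2*(6*k + 1)), so s_k = R(k)·t_k = k*(-4*k**2 - k + 3).
Check: Δs_k = -12*k**2 - 14*k - 2. ✓

s_k = k \left(- 4 k^{2} - k + 3\right)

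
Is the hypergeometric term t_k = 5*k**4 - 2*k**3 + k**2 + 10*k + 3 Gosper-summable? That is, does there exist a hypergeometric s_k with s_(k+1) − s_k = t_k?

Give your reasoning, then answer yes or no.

Ratio r(k) = (5*k**4 + 18*k**3 + 25*k**2 + 26*k + 17)/(5*k**4 - 2*k**3 + k**2 + 10*k + 3).
Take A(k)=1, B(k)=1, C(k)=k**4 - 2*k**3/5 + k**2/5 + 2*k + 3/5.
Key eq: (1)·f(k+1) = (1)·f(k) + (k**4 - 2*k**3/5 + k**2/5 + 2*k + 3/5).
Bound: deg f ≤ 5.
A polynomial solution: f(k) = k*(k**4 - 3*k**3 + 3*k**2 + 4*k - 2)/5.
So s_k = (B(k−1)f/C)·t_k = (k*(k**4 - 3*k**3 + 3*k**2 + 4*k - 2)/(5*k**4 - 2*k**3 + k**2 + 10*k + 3))·t_k = k*(k**4 - 3*k**3 + 3*k**2 + 4*k - 2).
Verify: 5*k**4 - 2*k**3 + k**2 + 10*k + 3 matches t_k.

Yes. s_k = k*(k**4 - 3*k**3 + 3*k**2 + 4*k - 2).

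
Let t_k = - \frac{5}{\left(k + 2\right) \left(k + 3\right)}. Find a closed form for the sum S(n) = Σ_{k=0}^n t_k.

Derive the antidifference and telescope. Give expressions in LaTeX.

Ratio r(k) = (k + 2)/(k + 4).
A = k + 2, B = k + 4, C = 1.
Solve (k + 2)·f(k+1) − (k + 3)·f(k) = 1.
From deg A=1, deg B=1, deg C=0: d=1.
Solve for f: f(k) = k/2 (degree 1 ≤ 1).
So s_k = (B(k−1)f/C)·t_k = (k*(k + 3)/2)·t_k = -5*k/(2*k + 4).
s_(k+1) − s_k = -5/(k**2 + 5*k + 6) = t_k.
s_(n+1) = 5*(-n - 1)/(2*(n + 3)) and s_(0) = 0, so S(n) = 5*(-n - 1)/(2*(n + 3)).

S(n) = \frac{5 \left(- n - 1\right)}{2 \left(n + 3\right)}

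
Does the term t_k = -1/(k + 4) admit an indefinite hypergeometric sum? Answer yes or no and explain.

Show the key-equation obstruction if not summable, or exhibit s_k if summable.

Compute t_(k+1)/t_k: get (k + 4)/(k + 5).
Normal form (A,B,C) = (k + 4, k + 5, 1).
Solve (k + 4)·f(k+1) − (k + 4)·f(k) = 1.
Degrees (1,1,0) ⇒ d ≤ 0.
Put f(k) = c0: A·f(k+1) − B(k−1)·f(k) − C = -1; need -1 = 0 — inconsistent ⇒ no f, not summable.

No — t_k has no hypergeometric antidifference.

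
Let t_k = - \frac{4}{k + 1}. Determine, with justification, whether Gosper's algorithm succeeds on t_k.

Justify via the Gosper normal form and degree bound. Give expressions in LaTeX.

No. Not Gosper-summable.

Compute t_(k+1)/t_k: get (k + 1)/(k + 2).
Factor: A=k + 1; B=k + 2; C=1.
Set up (k + 1)·f(k+1) − (k + 1)·f(k) − (1) = 0.
From deg A=1, deg B=1, deg C=0: d=0.
Put f(k) = c0: A·f(k+1) − B(k−1)·f(k) − C = -1; need -1 = 0 — inconsistent ⇒ no f, not summable.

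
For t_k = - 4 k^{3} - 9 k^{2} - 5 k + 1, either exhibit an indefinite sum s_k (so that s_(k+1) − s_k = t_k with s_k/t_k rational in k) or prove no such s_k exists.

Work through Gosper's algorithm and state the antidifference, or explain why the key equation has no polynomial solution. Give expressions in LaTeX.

Compute t_(k+1)/t_k: get (4*k**3 + 21*k**2 + 35*k + 17)/(4*k**3 + 9*k**2 + 5*k - 1).
Gosper form: A/B · C(k+1)/C(k) with A=1, B=1, C=k**3 + 9*k**2/4 + 5*k/4 - 1/4.
f must satisfy (1)·f(k+1) − (1)·f(k) = k**3 + 9*k**2/4 + 5*k/4 - 1/4.
From deg A=0, deg B=0, deg C=3: d=4.
Solving with deg f ≤ 4: f(k) = k*(k**3 + k**2 - k - 2)/4.
So s_k = (B(k−1)f/C)·t_k = (k*(k**3 + k**2 - k - 2)/(4*k**3 + 9*k**2 + 5*k - 1))·t_k = k*(-k**3 - k**2 + k + 2).
Verify: -4*k**3 - 9*k**2 - 5*k + 1 matches t_k.

s_k = k \left(- k^{3} - k^{2} + k + 2\right)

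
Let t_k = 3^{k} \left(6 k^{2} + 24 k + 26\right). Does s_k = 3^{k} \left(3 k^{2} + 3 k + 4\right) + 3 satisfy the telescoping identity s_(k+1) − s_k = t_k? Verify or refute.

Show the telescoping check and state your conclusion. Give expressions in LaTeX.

s_(k+1) = 3*3**k*(3*k + 3*(k + 1)**2 + 7) + 3
s_(k+1) − s_k = 3**k*(6*k**2 + 24*k + 26)
(s_(k+1) − s_k) − t_k = 0

Valid — Δs_k = t_k.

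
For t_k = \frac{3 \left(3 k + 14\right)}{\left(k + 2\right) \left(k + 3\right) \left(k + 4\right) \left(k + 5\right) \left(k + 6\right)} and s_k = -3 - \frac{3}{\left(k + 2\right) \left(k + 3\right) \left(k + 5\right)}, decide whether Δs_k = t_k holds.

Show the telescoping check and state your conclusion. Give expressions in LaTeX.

s_(k+1) = -3 - 3/((k + 3)*(k + 4)*(k + 6))
s_(k+1) − s_k = 3*(3*k + 14)/(k**5 + 20*k**4 + 155*k**3 + 580*k**2 + 1044*k + 720)
(s_(k+1) − s_k) − t_k = 0

valid (s_(k+1) − s_k reduces to t_k)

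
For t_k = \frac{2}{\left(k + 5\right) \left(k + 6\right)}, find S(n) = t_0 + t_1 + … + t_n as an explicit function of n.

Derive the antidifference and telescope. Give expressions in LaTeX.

S(n) = \frac{2 \left(n + 1\right)}{5 \left(n + 6\right)}

Step 1: r(k) = (k + 5)/(k + 7).
Normal form (A,B,C) = (k + 5, k + 7, 1).
Set up (k + 5)·f(k+1) − (k + 6)·f(k) − (1) = 0.
Degrees (1,1,0) ⇒ d ≤ 1.
Solving with deg f ≤ 1: f(k) = k/5.
R(k) = B(k−1)·f(k)/C(k) = k*(k + 6)/5; s_k = R·t_k = 2*k/(5*(k + 5)).
Verify: 2/(k**2 + 11*k + 30) matches t_k.
Σ_(k=0)^n t_k = s_(n+1) − s_(0) = (2*(n + 1)/(5*(n + 6))) − (0), i.e. 2*(n + 1)/(5*(n + 6)).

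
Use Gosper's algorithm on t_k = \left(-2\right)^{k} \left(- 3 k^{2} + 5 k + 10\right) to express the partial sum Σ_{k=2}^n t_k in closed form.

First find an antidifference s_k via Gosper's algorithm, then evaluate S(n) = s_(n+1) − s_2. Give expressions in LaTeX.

Step 1: r(k) = 2*(-3*k**2 - k + 12)/(3*k**2 - 5*k - 10).
Normal form (A,B,C) = (-2, 1, k**2 - 5*k/3 - 10/3).
Solve (-2)·f(k+1) − (1)·f(k) = k**2 - 5*k/3 - 10/3.
Degrees (0,0,2) ⇒ d ≤ 2.
Solve for f: f(k) = -(k**2 - 3*k - 2)/3 (degree 2 ≤ 2).
Get s_k = R·t_k = (-2)**k*(k**2 - 3*k - 2) with R(k) = B(k−1)f(k)/C(k) = -(k**2 - 3*k - 2)/(3*k**2 - 5*k - 10).
s_(k+1) − s_k = (-2)**k*(-3*k**2 + 5*k + 10) = t_k.
s_(n+1) = (-2)**(n + 1)*(n**2 - n - 4) and s_(2) = -16, so S(n) = -2*(-2)**n*n**2 + 2*(-2)**n*n + 8*(-2)**n + 16.

S(n) = - 2 \left(-2\right)^{n} n^{2} + 2 \left(-2\right)^{n} n + 8 \left(-2\right)^{n} + 16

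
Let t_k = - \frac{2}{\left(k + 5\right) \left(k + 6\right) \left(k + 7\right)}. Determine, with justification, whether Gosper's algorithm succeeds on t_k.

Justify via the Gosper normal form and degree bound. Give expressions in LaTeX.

Step 1: r(k) = (k + 5)/(k + 8).
A = k + 5, B = k + 8, C = 1.
Need (k + 5)·f(k+1) − (k + 7)·f(k) = 1.
Degrees (1,1,0) ⇒ d ≤ 2.
Solve for f: f(k) = k*(k + 11)/60 (degree 2 ≤ 2).
Certificate R = B(k−1)f/C = k*(k + 7)*(k + 11)/60 gives s_k = k*(-k - 11)/(30*(k + 5)*(k + 6)).
Δs = -2/(k**3 + 18*k**2 + 107*k + 210), as required.

Yes. s_k = \frac{k \left(- k - 11\right)}{30 \left(k + 5\right) \left(k + 6\right)}.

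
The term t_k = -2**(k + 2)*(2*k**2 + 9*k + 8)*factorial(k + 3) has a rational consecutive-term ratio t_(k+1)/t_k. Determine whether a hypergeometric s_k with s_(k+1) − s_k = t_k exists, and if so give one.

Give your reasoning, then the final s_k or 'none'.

s_k = -2**(k + 2)*k*factorial(k + 3)

Step 1: r(k) = 2*(2*k**3 + 21*k**2 + 71*k + 76)/(2*k**2 + 9*k + 8).
Gosper form: A/B · C(k+1)/C(k) with A=2*k + 8, B=1, C=k**2 + 9*k/2 + 4.
Set up (2*k + 8)·f(k+1) − (1)·f(k) − (k**2 + 9*k/2 + 4) = 0.
Bound: deg f ≤ 1.
A polynomial solution: f(k) = k/2.
Then R = B(k−1)f/C = k/(2*k**2 + 9*k + 8), so s_k = R(k)·t_k = -2**(k + 2)*k*factorial(k + 3).
s_(k+1) − s_k = -2**(k + 2)*(2*k**2 + 9*k + 8)*factorial(k + 3) = t_k.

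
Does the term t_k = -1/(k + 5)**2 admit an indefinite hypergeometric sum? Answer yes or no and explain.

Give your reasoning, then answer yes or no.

Compute t_(k+1)/t_k: get (k + 5)**2/(k + 6)**2.
Take A(k)=k**2 + 10*k + 25, B(k)=k**2 + 12*k + 36, C(k)=1.
f must satisfy (k**2 + 10*k + 25)·f(k+1) − (k**2 + 10*k + 25)·f(k) = 1.
Bound: deg f ≤ 0.
Generic f = c0 gives residual -1; -1 = 0 cannot hold, so t_k is not Gosper-summable.

No — key equation has no polynomial f.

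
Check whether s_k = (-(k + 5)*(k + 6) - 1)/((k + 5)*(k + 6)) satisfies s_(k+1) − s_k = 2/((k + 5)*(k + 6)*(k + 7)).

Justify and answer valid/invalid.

s_(k+1) = (-(k + 6)*(k + 7) - 1)/((k + 6)*(k + 7))
s_(k+1) − s_k = 2/(k**3 + 18*k**2 + 107*k + 210)
(s_(k+1) − s_k) − t_k = 0

Valid: the claim telescopes to t_k.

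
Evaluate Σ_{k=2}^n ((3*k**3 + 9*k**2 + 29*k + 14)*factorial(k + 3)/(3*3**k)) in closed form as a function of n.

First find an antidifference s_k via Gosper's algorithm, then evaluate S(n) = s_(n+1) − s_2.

Compute t_(k+1)/t_k: get (3*k**4 + 30*k**3 + 128*k**2 + 279*k + 220)/(3*(3*k**3 + 9*k**2 + 29*k + 14)).
Normal form (A,B,C) = (k/3 + 4/3, 1, k**3 + 3*k**2 + 29*k/3 + 14/3).
f must satisfy (k/3 + 4/3)·f(k+1) − (1)·f(k) = k**3 + 3*k**2 + 29*k/3 + 14/3.
Bound: deg f ≤ 2.
Match coefficients ⇒ f(k) = 3*k**2 + 2.
R(k) = B(k−1)·f(k)/C(k) = 3*(3*k**2 + 2)/(3*k**3 + 9*k**2 + 29*k + 14); s_k = R·t_k = (3*k**2 + 2)*factorial(k + 3)/3**k.
Δs = (3*k**3 + 9*k**2 + 29*k + 14)*factorial(k + 3)/(3*3**k), as required.
Σ_(k=2)^n t_k = s_(n+1) − s_(2) = (3**(-n - 1)*(3*n**2 + 6*n + 5)*factorial(n + 4)) − (560/3), i.e. 3**(-n - 1)*(-560*3**n + 3*n**6*factorial(n) + 36*n**5*factorial(n) + 170*n**4*factorial(n) + 410*n**3*factorial(n) + 547*n**2*factorial(n) + 394*n*factorial(n) + 120*factorial(n)).

S(n) = 3**(-n - 1)*(-560*3**n + 3*n**6*factorial(n) + 36*n**5*factorial(n) + 170*n**4*factorial(n) + 410*n**3*factorial(n) + 547*n**2*factorial(n) + 394*n*factorial(n) + 120*factorial(n))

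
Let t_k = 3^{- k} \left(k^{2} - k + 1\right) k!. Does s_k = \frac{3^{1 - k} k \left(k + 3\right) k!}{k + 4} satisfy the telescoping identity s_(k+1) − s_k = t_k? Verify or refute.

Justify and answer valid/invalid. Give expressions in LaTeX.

Invalid: residual - \frac{3^{- k} \left(k^{3} + 3 k^{2} - 6 k + 4\right) k!}{\left(k + 4\right) \left(k + 5\right)} ≠ 0.

s_(k+1) = (k + 1)*(k + 4)*factorial(k + 1)/(3**k*(k + 5))
s_(k+1) − s_k = (k**4 + 7*k**3 + 9*k**2 - 5*k + 16)*factorial(k)/(3**k*(k + 4)*(k + 5))
(s_(k+1) − s_k) − t_k = -(k**3 + 3*k**2 - 6*k + 4)*factorial(k)/(3**k*(k + 4)*(k + 5))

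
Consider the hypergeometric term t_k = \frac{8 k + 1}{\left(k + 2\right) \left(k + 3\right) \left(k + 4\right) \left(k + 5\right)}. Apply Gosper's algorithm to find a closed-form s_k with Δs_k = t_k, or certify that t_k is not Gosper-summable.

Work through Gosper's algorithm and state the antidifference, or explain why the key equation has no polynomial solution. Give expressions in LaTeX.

r(k) = (k + 2)*(8*k + 9)/((k + 6)*(8*k + 1)) after simplifying.
Gosper form: A/B · C(k+1)/C(k) with A=k + 2, B=k + 6, C=k + 1/8.
f must satisfy (k + 2)·f(k+1) − (k + 5)·f(k) = k + 1/8.
Degrees (1,1,1) ⇒ d ≤ 3.
Coefficient equations give f(k) = k*(k**2 + 9*k - 6)/64.
So s_k = (B(k−1)f/C)·t_k = (k*(k + 5)*(k**2 + 9*k - 6)/(8*(8*k + 1)))·t_k = k*(k**2 + 9*k - 6)/(8*(k + 2)*(k + 3)*(k + 4)).
Check: Δs_k = (8*k + 1)/(k**4 + 14*k**3 + 71*k**2 + 154*k + 120). ✓

s_k = \frac{k \left(k^{2} + 9 k - 6\right)}{8 \left(k + 2\right) \left(k + 3\right) \left(k + 4\right)}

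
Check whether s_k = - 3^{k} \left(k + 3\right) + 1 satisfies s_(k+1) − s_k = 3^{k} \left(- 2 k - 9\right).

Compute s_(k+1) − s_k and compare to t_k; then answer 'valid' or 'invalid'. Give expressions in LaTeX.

Valid: the claim telescopes to t_k.

s_(k+1) = -3*3**k*(k + 4) + 1
s_(k+1) − s_k = 3**k*(-2*k - 9)
(s_(k+1) − s_k) − t_k = 0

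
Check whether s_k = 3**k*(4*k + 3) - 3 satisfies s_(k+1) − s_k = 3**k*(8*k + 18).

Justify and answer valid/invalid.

s_(k+1) = 3*3**k*(4*k + 7) - 3
s_(k+1) − s_k = 3**k*(8*k + 18)
(s_(k+1) − s_k) − t_k = 0

Valid: the claim telescopes to t_k.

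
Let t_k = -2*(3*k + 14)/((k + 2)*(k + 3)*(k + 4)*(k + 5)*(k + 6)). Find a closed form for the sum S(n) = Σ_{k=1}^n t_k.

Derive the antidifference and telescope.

S(n) = n*(-n**2 - 13*n - 54)/(36*(n**3 + 13*n**2 + 54*n + 72))

t_(k+1)/t_k = (k + 2)*(3*k + 17)/((k + 7)*(3*k + 14)).
Take A(k)=k + 2, B(k)=k + 7, C(k)=k + 14/3.
Set up (k + 2)·f(k+1) − (k + 6)·f(k) − (k + 14/3) = 0.
Degrees (1,1,1) ⇒ d ≤ 4.
Solve for f: f(k) = k*(k + 4)*(k**2 + 10*k + 31)/90 (degree 4 ≤ 4).
So s_k = (B(k−1)f/C)·t_k = (k*(k + 4)*(k + 6)*(k**2 + 10*k + 31)/(30*(3*k + 14)))·t_k = k*(-k**2 - 10*k - 31)/(15*(k**3 + 10*k**2 + 31*k + 30)).
Δs = 2*(-3*k - 14)/(k**5 + 20*k**4 + 155*k**3 + 580*k**2 + 1044*k + 720), as required.
Evaluate: s_(n+1) = (-n**3 - 13*n**2 - 54*n - 42)/(15*(n**3 + 13*n**2 + 54*n + 72)); subtract s_(1) = -7/180 ⇒ S(n) = n*(-n**2 - 13*n - 54)/(36*(n**3 + 13*n**2 + 54*n + 72)).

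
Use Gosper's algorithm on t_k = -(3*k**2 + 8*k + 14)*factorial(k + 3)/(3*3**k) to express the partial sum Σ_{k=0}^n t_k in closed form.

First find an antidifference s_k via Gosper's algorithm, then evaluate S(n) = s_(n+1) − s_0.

S(n) = 12 - n*factorial(n + 4)/3**n - 5*factorial(n + 4)/(3*3**n)

Compute t_(k+1)/t_k: get (k + 4)*(8*k + 3*(k + 1)**2 + 22)/(3*(3*k**2 + 8*k + 14)).
So A=k/3 + 4/3 and B=1, with C=k**2 + 8*k/3 + 14/3.
f must satisfy (k/3 + 4/3)·f(k+1) − (1)·f(k) = k**2 + 8*k/3 + 14/3.
d = 1 from the (1,0,2) case.
Solving with deg f ≤ 1: f(k) = 3*k + 2.
R(k) = B(k−1)·f(k)/C(k) = 3*(3*k + 2)/(3*k**2 + 8*k + 14); s_k = R·t_k = -(3*k + 2)*factorial(k + 3)/3**k.
Δs = -(3*k**2 + 8*k + 14)*factorial(k + 3)/(3*3**k), as required.
Σ_(k=0)^n t_k = s_(n+1) − s_(0) = (-3**(-n - 1)*(3*n + 5)*factorial(n + 4)) − (-12), i.e. 12 - n*factorial(n + 4)/3**n - 5*factorial(n + 4)/(3*3**n).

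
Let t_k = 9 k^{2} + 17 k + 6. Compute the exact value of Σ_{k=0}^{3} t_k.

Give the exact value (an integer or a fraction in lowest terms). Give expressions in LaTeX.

The ratio is (9*k**2 + 35*k + 32)/(9*k**2 + 17*k + 6).
A = 1, B = 1, C = k**2 + 17*k/9 + 2/3.
f must satisfy (1)·f(k+1) − (1)·f(k) = k**2 + 17*k/9 + 2/3.
d = 3 from the (0,0,2) case.
Solving with deg f ≤ 3: f(k) = k*(3*k**2 + 4*k - 1)/9.
Then R = B(k−1)f/C = k*(3*k**2 + 4*k - 1)/(9*k**2 + 17*k + 6), so s_k = R(k)·t_k = k*(3*k**2 + 4*k - 1).
Verify: 9*k**2 + 17*k + 6 matches t_k.
Sum = s_(4) − s_(0); s_(4) = 252, s_(0) = 0 ⇒ 252.

Σ = 252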